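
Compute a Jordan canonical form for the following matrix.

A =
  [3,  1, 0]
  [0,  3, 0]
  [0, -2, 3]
J_2(3) ⊕ J_1(3)

The characteristic polynomial is
  det(x·I − A) = x^3 - 9*x^2 + 27*x - 27 = (x - 3)^3

Eigenvalues and multiplicities (the geometric multiplicity of λ is n − rank(A − λI), which equals the number of Jordan blocks for λ):
  λ = 3: algebraic multiplicity = 3, geometric multiplicity = 2

Determining the block sizes for each eigenvalue:
  λ = 3: 2 blocks summing to 3 forces exactly one block of size 2 and the rest size 1 → block sizes [2, 1]

Assembling the blocks gives a Jordan form
J =
  [3, 1, 0]
  [0, 3, 0]
  [0, 0, 3]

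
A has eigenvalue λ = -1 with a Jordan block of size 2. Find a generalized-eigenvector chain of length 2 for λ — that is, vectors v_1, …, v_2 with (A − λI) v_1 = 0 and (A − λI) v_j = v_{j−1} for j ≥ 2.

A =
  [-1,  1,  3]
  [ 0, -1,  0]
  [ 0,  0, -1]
A Jordan chain for λ = -1 of length 2:
v_1 = (1, 0, 0)ᵀ
v_2 = (0, 1, 0)ᵀ

Let N = A − (-1)·I. We want v_2 with N^2 v_2 = 0 but N^1 v_2 ≠ 0; then v_{j-1} := N · v_j for j = 2, …, 2.

Pick v_2 = (0, 1, 0)ᵀ.
Then v_1 = N · v_2 = (1, 0, 0)ᵀ.

Sanity check: (A − (-1)·I) v_1 = (0, 0, 0)ᵀ = 0. ✓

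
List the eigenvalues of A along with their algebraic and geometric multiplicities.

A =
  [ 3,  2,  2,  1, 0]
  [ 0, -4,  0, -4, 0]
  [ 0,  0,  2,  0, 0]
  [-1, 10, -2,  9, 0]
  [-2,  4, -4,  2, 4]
λ = 2: alg = 3, geom = 2; λ = 4: alg = 2, geom = 2

Step 1 — factor the characteristic polynomial to read off the algebraic multiplicities:
  χ_A(x) = (x - 4)^2*(x - 2)^3

Step 2 — compute geometric multiplicities via the rank-nullity identity g(λ) = n − rank(A − λI):
  rank(A − (2)·I) = 3, so dim ker(A − (2)·I) = n − 3 = 2
  rank(A − (4)·I) = 3, so dim ker(A − (4)·I) = n − 3 = 2

Summary:
  λ = 2: algebraic multiplicity = 3, geometric multiplicity = 2
  λ = 4: algebraic multiplicity = 2, geometric multiplicity = 2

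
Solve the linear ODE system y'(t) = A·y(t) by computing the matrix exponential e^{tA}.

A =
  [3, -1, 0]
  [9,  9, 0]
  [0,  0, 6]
e^{tA} =
  [-3*t*exp(6*t) + exp(6*t), -t*exp(6*t), 0]
  [9*t*exp(6*t), 3*t*exp(6*t) + exp(6*t), 0]
  [0, 0, exp(6*t)]

Strategy: write A = P · J · P⁻¹ where J is a Jordan canonical form, so e^{tA} = P · e^{tJ} · P⁻¹, and e^{tJ} can be computed block-by-block.

A has Jordan form
J =
  [6, 1, 0]
  [0, 6, 0]
  [0, 0, 6]
(up to reordering of blocks).

Per-block formulas:
  For a 2×2 Jordan block J_2(6): exp(t · J_2(6)) = e^(6t)·(I + t·N), where N is the 2×2 nilpotent shift.
  For a 1×1 block at λ = 6: exp(t · [6]) = [e^(6t)].

After assembling e^{tJ} and conjugating by P, we get:

e^{tA} =
  [-3*t*exp(6*t) + exp(6*t), -t*exp(6*t), 0]
  [9*t*exp(6*t), 3*t*exp(6*t) + exp(6*t), 0]
  [0, 0, exp(6*t)]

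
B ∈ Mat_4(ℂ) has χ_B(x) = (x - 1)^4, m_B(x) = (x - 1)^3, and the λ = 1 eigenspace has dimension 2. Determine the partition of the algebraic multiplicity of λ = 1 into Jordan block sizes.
Block sizes for λ = 1: [3, 1]

Step 1 — from the characteristic polynomial, algebraic multiplicity of λ = 1 is 4. From dim ker(B − (1)·I) = 2, there are exactly 2 Jordan blocks for λ = 1.
Step 2 — from the minimal polynomial, the factor (x − 1)^3 tells us the largest block for λ = 1 has size 3.
Step 3 — with total size 4, 2 blocks, and largest block 3, the block sizes (in nonincreasing order) are [3, 1].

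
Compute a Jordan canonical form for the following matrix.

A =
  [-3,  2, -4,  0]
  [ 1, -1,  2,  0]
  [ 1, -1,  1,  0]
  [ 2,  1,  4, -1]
J_3(-1) ⊕ J_1(-1)

The characteristic polynomial is
  det(x·I − A) = x^4 + 4*x^3 + 6*x^2 + 4*x + 1 = (x + 1)^4

Eigenvalues and multiplicities (the geometric multiplicity of λ is n − rank(A − λI), which equals the number of Jordan blocks for λ):
  λ = -1: algebraic multiplicity = 4, geometric multiplicity = 2

Determining the block sizes for each eigenvalue:
  λ = -1: with am = 4 and gm = 2, the partition is not yet determined (e.g. several partitions of 4 into 2 parts exist). Let N = A − (-1)·I. Computing rank(N^1) = 2, rank(N^2) = 1, rank(N^3) = 0; the number of blocks of size ≥ j is rank(N^{j−1}) − rank(N^j), giving [2, 1, 1]. So we have 1 block(s) of size 3, 1 block(s) of size 1 → block sizes [3, 1]

Assembling the blocks gives a Jordan form
J =
  [-1,  1,  0,  0]
  [ 0, -1,  1,  0]
  [ 0,  0, -1,  0]
  [ 0,  0,  0, -1]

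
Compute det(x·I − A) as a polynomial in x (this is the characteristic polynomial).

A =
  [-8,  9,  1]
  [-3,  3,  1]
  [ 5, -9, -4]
x^3 + 9*x^2 + 27*x + 27

Expanding det(x·I − A) (e.g. by cofactor expansion or by noting that A is similar to its Jordan form J, which has the same characteristic polynomial as A) gives
  χ_A(x) = x^3 + 9*x^2 + 27*x + 27
which factors as (x + 3)^3. The eigenvalues (with algebraic multiplicities) are λ = -3 with multiplicity 3.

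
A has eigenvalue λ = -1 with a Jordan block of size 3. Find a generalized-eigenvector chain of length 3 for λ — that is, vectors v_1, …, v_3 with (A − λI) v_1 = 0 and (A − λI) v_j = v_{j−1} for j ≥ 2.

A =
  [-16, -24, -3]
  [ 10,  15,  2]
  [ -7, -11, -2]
A Jordan chain for λ = -1 of length 3:
v_1 = (6, -4, 2)ᵀ
v_2 = (-15, 10, -7)ᵀ
v_3 = (1, 0, 0)ᵀ

Let N = A − (-1)·I. We want v_3 with N^3 v_3 = 0 but N^2 v_3 ≠ 0; then v_{j-1} := N · v_j for j = 3, …, 2.

Pick v_3 = (1, 0, 0)ᵀ.
Then v_2 = N · v_3 = (-15, 10, -7)ᵀ.
Then v_1 = N · v_2 = (6, -4, 2)ᵀ.

Sanity check: (A − (-1)·I) v_1 = (0, 0, 0)ᵀ = 0. ✓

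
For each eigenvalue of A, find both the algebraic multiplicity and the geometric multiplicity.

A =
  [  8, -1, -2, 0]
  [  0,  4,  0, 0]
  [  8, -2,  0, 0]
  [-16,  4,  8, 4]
λ = 4: alg = 4, geom = 3

Step 1 — factor the characteristic polynomial to read off the algebraic multiplicities:
  χ_A(x) = (x - 4)^4

Step 2 — compute geometric multiplicities via the rank-nullity identity g(λ) = n − rank(A − λI):
  rank(A − (4)·I) = 1, so dim ker(A − (4)·I) = n − 1 = 3

Summary:
  λ = 4: algebraic multiplicity = 4, geometric multiplicity = 3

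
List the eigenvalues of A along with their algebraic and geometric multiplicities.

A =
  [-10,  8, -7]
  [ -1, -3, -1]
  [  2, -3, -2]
λ = -5: alg = 3, geom = 1

Step 1 — factor the characteristic polynomial to read off the algebraic multiplicities:
  χ_A(x) = (x + 5)^3

Step 2 — compute geometric multiplicities via the rank-nullity identity g(λ) = n − rank(A − λI):
  rank(A − (-5)·I) = 2, so dim ker(A − (-5)·I) = n − 2 = 1

Summary:
  λ = -5: algebraic multiplicity = 3, geometric multiplicity = 1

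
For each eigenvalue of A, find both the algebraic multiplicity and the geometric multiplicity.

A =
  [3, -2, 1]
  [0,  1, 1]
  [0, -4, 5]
λ = 3: alg = 3, geom = 2

Step 1 — factor the characteristic polynomial to read off the algebraic multiplicities:
  χ_A(x) = (x - 3)^3

Step 2 — compute geometric multiplicities via the rank-nullity identity g(λ) = n − rank(A − λI):
  rank(A − (3)·I) = 1, so dim ker(A − (3)·I) = n − 1 = 2

Summary:
  λ = 3: algebraic multiplicity = 3, geometric multiplicity = 2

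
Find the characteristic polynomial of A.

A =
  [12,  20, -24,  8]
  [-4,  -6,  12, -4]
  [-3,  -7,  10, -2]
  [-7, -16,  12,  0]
x^4 - 16*x^3 + 96*x^2 - 256*x + 256

Expanding det(x·I − A) (e.g. by cofactor expansion or by noting that A is similar to its Jordan form J, which has the same characteristic polynomial as A) gives
  χ_A(x) = x^4 - 16*x^3 + 96*x^2 - 256*x + 256
which factors as (x - 4)^4. The eigenvalues (with algebraic multiplicities) are λ = 4 with multiplicity 4.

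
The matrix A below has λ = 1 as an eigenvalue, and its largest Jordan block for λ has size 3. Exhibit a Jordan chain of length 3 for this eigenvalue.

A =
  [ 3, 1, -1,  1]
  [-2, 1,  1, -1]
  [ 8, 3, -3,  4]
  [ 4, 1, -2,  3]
A Jordan chain for λ = 1 of length 3:
v_1 = (-2, 0, -6, -2)ᵀ
v_2 = (2, -2, 8, 4)ᵀ
v_3 = (1, 0, 0, 0)ᵀ

Let N = A − (1)·I. We want v_3 with N^3 v_3 = 0 but N^2 v_3 ≠ 0; then v_{j-1} := N · v_j for j = 3, …, 2.

Pick v_3 = (1, 0, 0, 0)ᵀ.
Then v_2 = N · v_3 = (2, -2, 8, 4)ᵀ.
Then v_1 = N · v_2 = (-2, 0, -6, -2)ᵀ.

Sanity check: (A − (1)·I) v_1 = (0, 0, 0, 0)ᵀ = 0. ✓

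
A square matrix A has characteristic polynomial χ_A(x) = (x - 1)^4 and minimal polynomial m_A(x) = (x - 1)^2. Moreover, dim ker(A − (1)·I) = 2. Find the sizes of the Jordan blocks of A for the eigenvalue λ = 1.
Block sizes for λ = 1: [2, 2]

Step 1 — from the characteristic polynomial, algebraic multiplicity of λ = 1 is 4. From dim ker(A − (1)·I) = 2, there are exactly 2 Jordan blocks for λ = 1.
Step 2 — from the minimal polynomial, the factor (x − 1)^2 tells us the largest block for λ = 1 has size 2.
Step 3 — with total size 4, 2 blocks, and largest block 2, the block sizes (in nonincreasing order) are [2, 2].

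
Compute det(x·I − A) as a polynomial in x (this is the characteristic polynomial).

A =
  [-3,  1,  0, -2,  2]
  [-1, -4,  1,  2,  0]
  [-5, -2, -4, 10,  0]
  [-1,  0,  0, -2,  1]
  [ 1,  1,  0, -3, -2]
x^5 + 15*x^4 + 90*x^3 + 270*x^2 + 405*x + 243

Expanding det(x·I − A) (e.g. by cofactor expansion or by noting that A is similar to its Jordan form J, which has the same characteristic polynomial as A) gives
  χ_A(x) = x^5 + 15*x^4 + 90*x^3 + 270*x^2 + 405*x + 243
which factors as (x + 3)^5. The eigenvalues (with algebraic multiplicities) are λ = -3 with multiplicity 5.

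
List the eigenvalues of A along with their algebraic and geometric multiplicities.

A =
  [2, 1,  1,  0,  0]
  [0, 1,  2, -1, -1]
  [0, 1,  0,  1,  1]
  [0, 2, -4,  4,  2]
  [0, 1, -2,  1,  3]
λ = 2: alg = 5, geom = 3

Step 1 — factor the characteristic polynomial to read off the algebraic multiplicities:
  χ_A(x) = (x - 2)^5

Step 2 — compute geometric multiplicities via the rank-nullity identity g(λ) = n − rank(A − λI):
  rank(A − (2)·I) = 2, so dim ker(A − (2)·I) = n − 2 = 3

Summary:
  λ = 2: algebraic multiplicity = 5, geometric multiplicity = 3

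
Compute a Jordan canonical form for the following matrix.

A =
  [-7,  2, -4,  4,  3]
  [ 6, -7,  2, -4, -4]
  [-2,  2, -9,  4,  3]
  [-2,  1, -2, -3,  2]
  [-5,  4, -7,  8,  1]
J_3(-5) ⊕ J_2(-5)

The characteristic polynomial is
  det(x·I − A) = x^5 + 25*x^4 + 250*x^3 + 1250*x^2 + 3125*x + 3125 = (x + 5)^5

Eigenvalues and multiplicities (the geometric multiplicity of λ is n − rank(A − λI), which equals the number of Jordan blocks for λ):
  λ = -5: algebraic multiplicity = 5, geometric multiplicity = 2

Determining the block sizes for each eigenvalue:
  λ = -5: with am = 5 and gm = 2, the partition is not yet determined (e.g. several partitions of 5 into 2 parts exist). Let N = A − (-5)·I. Computing rank(N^1) = 3, rank(N^2) = 1, rank(N^3) = 0; the number of blocks of size ≥ j is rank(N^{j−1}) − rank(N^j), giving [2, 2, 1]. So we have 1 block(s) of size 3, 1 block(s) of size 2 → block sizes [3, 2]

Assembling the blocks gives a Jordan form
J =
  [-5,  1,  0,  0,  0]
  [ 0, -5,  1,  0,  0]
  [ 0,  0, -5,  0,  0]
  [ 0,  0,  0, -5,  1]
  [ 0,  0,  0,  0, -5]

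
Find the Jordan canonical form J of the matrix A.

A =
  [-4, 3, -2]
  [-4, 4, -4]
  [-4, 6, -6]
J_2(-2) ⊕ J_1(-2)

The characteristic polynomial is
  det(x·I − A) = x^3 + 6*x^2 + 12*x + 8 = (x + 2)^3

Eigenvalues and multiplicities (the geometric multiplicity of λ is n − rank(A − λI), which equals the number of Jordan blocks for λ):
  λ = -2: algebraic multiplicity = 3, geometric multiplicity = 2

Determining the block sizes for each eigenvalue:
  λ = -2: 2 blocks summing to 3 forces exactly one block of size 2 and the rest size 1 → block sizes [2, 1]

Assembling the blocks gives a Jordan form
J =
  [-2,  1,  0]
  [ 0, -2,  0]
  [ 0,  0, -2]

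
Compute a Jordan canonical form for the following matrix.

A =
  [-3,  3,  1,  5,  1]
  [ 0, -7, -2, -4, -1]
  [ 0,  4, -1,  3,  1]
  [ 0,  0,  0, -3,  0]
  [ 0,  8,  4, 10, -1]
J_3(-3) ⊕ J_2(-3)

The characteristic polynomial is
  det(x·I − A) = x^5 + 15*x^4 + 90*x^3 + 270*x^2 + 405*x + 243 = (x + 3)^5

Eigenvalues and multiplicities (the geometric multiplicity of λ is n − rank(A − λI), which equals the number of Jordan blocks for λ):
  λ = -3: algebraic multiplicity = 5, geometric multiplicity = 2

Determining the block sizes for each eigenvalue:
  λ = -3: with am = 5 and gm = 2, the partition is not yet determined (e.g. several partitions of 5 into 2 parts exist). Let N = A − (-3)·I. Computing rank(N^1) = 3, rank(N^2) = 1, rank(N^3) = 0; the number of blocks of size ≥ j is rank(N^{j−1}) − rank(N^j), giving [2, 2, 1]. So we have 1 block(s) of size 3, 1 block(s) of size 2 → block sizes [3, 2]

Assembling the blocks gives a Jordan form
J =
  [-3,  1,  0,  0,  0]
  [ 0, -3,  1,  0,  0]
  [ 0,  0, -3,  0,  0]
  [ 0,  0,  0, -3,  1]
  [ 0,  0,  0,  0, -3]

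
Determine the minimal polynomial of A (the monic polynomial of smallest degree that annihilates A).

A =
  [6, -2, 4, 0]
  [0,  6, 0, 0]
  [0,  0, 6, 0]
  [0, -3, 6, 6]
x^2 - 12*x + 36

The characteristic polynomial is χ_A(x) = (x - 6)^4, so the eigenvalues are known. The minimal polynomial is
  m_A(x) = Π_λ (x − λ)^{k_λ}
where k_λ is the size of the *largest* Jordan block for λ (equivalently, the smallest k with (A − λI)^k v = 0 for every generalised eigenvector v of λ).

  λ = 6: largest Jordan block has size 2, contributing (x − 6)^2

So m_A(x) = (x - 6)^2 = x^2 - 12*x + 36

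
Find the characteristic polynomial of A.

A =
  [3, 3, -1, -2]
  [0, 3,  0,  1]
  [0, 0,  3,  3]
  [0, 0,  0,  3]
x^4 - 12*x^3 + 54*x^2 - 108*x + 81

Expanding det(x·I − A) (e.g. by cofactor expansion or by noting that A is similar to its Jordan form J, which has the same characteristic polynomial as A) gives
  χ_A(x) = x^4 - 12*x^3 + 54*x^2 - 108*x + 81
which factors as (x - 3)^4. The eigenvalues (with algebraic multiplicities) are λ = 3 with multiplicity 4.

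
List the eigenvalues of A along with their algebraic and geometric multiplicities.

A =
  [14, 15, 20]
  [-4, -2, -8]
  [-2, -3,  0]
λ = 4: alg = 3, geom = 2

Step 1 — factor the characteristic polynomial to read off the algebraic multiplicities:
  χ_A(x) = (x - 4)^3

Step 2 — compute geometric multiplicities via the rank-nullity identity g(λ) = n − rank(A − λI):
  rank(A − (4)·I) = 1, so dim ker(A − (4)·I) = n − 1 = 2

Summary:
  λ = 4: algebraic multiplicity = 3, geometric multiplicity = 2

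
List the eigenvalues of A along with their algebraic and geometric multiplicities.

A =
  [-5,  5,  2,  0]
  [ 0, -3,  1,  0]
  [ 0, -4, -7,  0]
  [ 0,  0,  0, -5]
λ = -5: alg = 4, geom = 2

Step 1 — factor the characteristic polynomial to read off the algebraic multiplicities:
  χ_A(x) = (x + 5)^4

Step 2 — compute geometric multiplicities via the rank-nullity identity g(λ) = n − rank(A − λI):
  rank(A − (-5)·I) = 2, so dim ker(A − (-5)·I) = n − 2 = 2

Summary:
  λ = -5: algebraic multiplicity = 4, geometric multiplicity = 2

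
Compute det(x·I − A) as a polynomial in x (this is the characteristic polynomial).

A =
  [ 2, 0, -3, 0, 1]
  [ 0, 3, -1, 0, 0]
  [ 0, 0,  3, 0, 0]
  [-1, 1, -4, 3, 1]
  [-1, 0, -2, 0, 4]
x^5 - 15*x^4 + 90*x^3 - 270*x^2 + 405*x - 243

Expanding det(x·I − A) (e.g. by cofactor expansion or by noting that A is similar to its Jordan form J, which has the same characteristic polynomial as A) gives
  χ_A(x) = x^5 - 15*x^4 + 90*x^3 - 270*x^2 + 405*x - 243
which factors as (x - 3)^5. The eigenvalues (with algebraic multiplicities) are λ = 3 with multiplicity 5.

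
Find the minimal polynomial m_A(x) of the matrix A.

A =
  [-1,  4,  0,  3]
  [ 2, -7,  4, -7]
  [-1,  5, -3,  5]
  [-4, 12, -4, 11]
x^4 - 2*x^2 + 1

The characteristic polynomial is χ_A(x) = (x - 1)^2*(x + 1)^2, so the eigenvalues are known. The minimal polynomial is
  m_A(x) = Π_λ (x − λ)^{k_λ}
where k_λ is the size of the *largest* Jordan block for λ (equivalently, the smallest k with (A − λI)^k v = 0 for every generalised eigenvector v of λ).

  λ = -1: largest Jordan block has size 2, contributing (x + 1)^2
  λ = 1: largest Jordan block has size 2, contributing (x − 1)^2

So m_A(x) = (x - 1)^2*(x + 1)^2 = x^4 - 2*x^2 + 1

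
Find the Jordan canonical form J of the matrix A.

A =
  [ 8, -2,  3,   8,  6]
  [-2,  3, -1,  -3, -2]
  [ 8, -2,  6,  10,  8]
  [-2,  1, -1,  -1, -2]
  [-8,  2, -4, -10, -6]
J_2(2) ⊕ J_2(2) ⊕ J_1(2)

The characteristic polynomial is
  det(x·I − A) = x^5 - 10*x^4 + 40*x^3 - 80*x^2 + 80*x - 32 = (x - 2)^5

Eigenvalues and multiplicities (the geometric multiplicity of λ is n − rank(A − λI), which equals the number of Jordan blocks for λ):
  λ = 2: algebraic multiplicity = 5, geometric multiplicity = 3

Determining the block sizes for each eigenvalue:
  λ = 2: with am = 5 and gm = 3, the partition is not yet determined (e.g. several partitions of 5 into 3 parts exist). Let N = A − (2)·I. Computing rank(N^1) = 2, rank(N^2) = 0; the number of blocks of size ≥ j is rank(N^{j−1}) − rank(N^j), giving [3, 2]. So we have 2 block(s) of size 2, 1 block(s) of size 1 → block sizes [2, 2, 1]

Assembling the blocks gives a Jordan form
J =
  [2, 1, 0, 0, 0]
  [0, 2, 0, 0, 0]
  [0, 0, 2, 1, 0]
  [0, 0, 0, 2, 0]
  [0, 0, 0, 0, 2]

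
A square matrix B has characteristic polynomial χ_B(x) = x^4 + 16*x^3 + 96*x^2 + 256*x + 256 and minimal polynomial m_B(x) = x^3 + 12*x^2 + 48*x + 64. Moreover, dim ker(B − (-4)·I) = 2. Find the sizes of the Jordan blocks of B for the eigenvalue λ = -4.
Block sizes for λ = -4: [3, 1]

Step 1 — from the characteristic polynomial, algebraic multiplicity of λ = -4 is 4. From dim ker(B − (-4)·I) = 2, there are exactly 2 Jordan blocks for λ = -4.
Step 2 — from the minimal polynomial, the factor (x + 4)^3 tells us the largest block for λ = -4 has size 3.
Step 3 — with total size 4, 2 blocks, and largest block 3, the block sizes (in nonincreasing order) are [3, 1].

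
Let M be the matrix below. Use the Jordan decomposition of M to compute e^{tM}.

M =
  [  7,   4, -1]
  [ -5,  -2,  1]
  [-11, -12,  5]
e^{tM} =
  [3*t*exp(4*t) + exp(4*t), 4*t*exp(4*t), -t*exp(4*t)]
  [-3*t*exp(4*t) - exp(4*t) + exp(2*t), -4*t*exp(4*t) + exp(2*t), t*exp(4*t)]
  [-3*t*exp(4*t) - 4*exp(4*t) + 4*exp(2*t), -4*t*exp(4*t) - 4*exp(4*t) + 4*exp(2*t), t*exp(4*t) + exp(4*t)]

Strategy: write M = P · J · P⁻¹ where J is a Jordan canonical form, so e^{tM} = P · e^{tJ} · P⁻¹, and e^{tJ} can be computed block-by-block.

M has Jordan form
J =
  [2, 0, 0]
  [0, 4, 1]
  [0, 0, 4]
(up to reordering of blocks).

Per-block formulas:
  For a 2×2 Jordan block J_2(4): exp(t · J_2(4)) = e^(4t)·(I + t·N), where N is the 2×2 nilpotent shift.
  For a 1×1 block at λ = 2: exp(t · [2]) = [e^(2t)].

After assembling e^{tJ} and conjugating by P, we get:

e^{tM} =
  [3*t*exp(4*t) + exp(4*t), 4*t*exp(4*t), -t*exp(4*t)]
  [-3*t*exp(4*t) - exp(4*t) + exp(2*t), -4*t*exp(4*t) + exp(2*t), t*exp(4*t)]
  [-3*t*exp(4*t) - 4*exp(4*t) + 4*exp(2*t), -4*t*exp(4*t) - 4*exp(4*t) + 4*exp(2*t), t*exp(4*t) + exp(4*t)]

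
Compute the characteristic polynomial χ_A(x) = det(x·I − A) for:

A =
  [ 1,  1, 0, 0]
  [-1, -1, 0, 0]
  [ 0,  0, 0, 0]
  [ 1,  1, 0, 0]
x^4

Expanding det(x·I − A) (e.g. by cofactor expansion or by noting that A is similar to its Jordan form J, which has the same characteristic polynomial as A) gives
  χ_A(x) = x^4
which factors as x^4. The eigenvalues (with algebraic multiplicities) are λ = 0 with multiplicity 4.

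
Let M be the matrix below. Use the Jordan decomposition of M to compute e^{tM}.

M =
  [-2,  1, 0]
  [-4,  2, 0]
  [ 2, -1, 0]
e^{tM} =
  [1 - 2*t, t, 0]
  [-4*t, 2*t + 1, 0]
  [2*t, -t, 1]

Strategy: write M = P · J · P⁻¹ where J is a Jordan canonical form, so e^{tM} = P · e^{tJ} · P⁻¹, and e^{tJ} can be computed block-by-block.

M has Jordan form
J =
  [0, 1, 0]
  [0, 0, 0]
  [0, 0, 0]
(up to reordering of blocks).

Per-block formulas:
  For a 2×2 Jordan block J_2(0): exp(t · J_2(0)) = e^(0t)·(I + t·N), where N is the 2×2 nilpotent shift.
  For a 1×1 block at λ = 0: exp(t · [0]) = [e^(0t)].

After assembling e^{tJ} and conjugating by P, we get:

e^{tM} =
  [1 - 2*t, t, 0]
  [-4*t, 2*t + 1, 0]
  [2*t, -t, 1]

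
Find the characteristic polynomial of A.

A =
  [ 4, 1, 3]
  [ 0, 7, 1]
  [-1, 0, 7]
x^3 - 18*x^2 + 108*x - 216

Expanding det(x·I − A) (e.g. by cofactor expansion or by noting that A is similar to its Jordan form J, which has the same characteristic polynomial as A) gives
  χ_A(x) = x^3 - 18*x^2 + 108*x - 216
which factors as (x - 6)^3. The eigenvalues (with algebraic multiplicities) are λ = 6 with multiplicity 3.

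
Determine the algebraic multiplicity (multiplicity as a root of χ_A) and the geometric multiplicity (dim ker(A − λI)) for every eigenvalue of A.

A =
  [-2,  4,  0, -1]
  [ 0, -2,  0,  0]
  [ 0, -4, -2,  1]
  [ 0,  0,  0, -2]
λ = -2: alg = 4, geom = 3

Step 1 — factor the characteristic polynomial to read off the algebraic multiplicities:
  χ_A(x) = (x + 2)^4

Step 2 — compute geometric multiplicities via the rank-nullity identity g(λ) = n − rank(A − λI):
  rank(A − (-2)·I) = 1, so dim ker(A − (-2)·I) = n − 1 = 3

Summary:
  λ = -2: algebraic multiplicity = 4, geometric multiplicity = 3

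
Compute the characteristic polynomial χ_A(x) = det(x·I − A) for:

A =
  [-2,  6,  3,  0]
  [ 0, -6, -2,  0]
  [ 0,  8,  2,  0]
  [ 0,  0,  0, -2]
x^4 + 8*x^3 + 24*x^2 + 32*x + 16

Expanding det(x·I − A) (e.g. by cofactor expansion or by noting that A is similar to its Jordan form J, which has the same characteristic polynomial as A) gives
  χ_A(x) = x^4 + 8*x^3 + 24*x^2 + 32*x + 16
which factors as (x + 2)^4. The eigenvalues (with algebraic multiplicities) are λ = -2 with multiplicity 4.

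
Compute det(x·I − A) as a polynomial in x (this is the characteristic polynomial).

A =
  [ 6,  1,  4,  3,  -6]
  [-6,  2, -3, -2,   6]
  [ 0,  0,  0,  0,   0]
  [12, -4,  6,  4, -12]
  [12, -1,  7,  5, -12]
x^5

Expanding det(x·I − A) (e.g. by cofactor expansion or by noting that A is similar to its Jordan form J, which has the same characteristic polynomial as A) gives
  χ_A(x) = x^5
which factors as x^5. The eigenvalues (with algebraic multiplicities) are λ = 0 with multiplicity 5.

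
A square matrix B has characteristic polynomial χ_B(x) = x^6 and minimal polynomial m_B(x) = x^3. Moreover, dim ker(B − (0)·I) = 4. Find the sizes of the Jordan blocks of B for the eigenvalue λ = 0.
Block sizes for λ = 0: [3, 1, 1, 1]

Step 1 — from the characteristic polynomial, algebraic multiplicity of λ = 0 is 6. From dim ker(B − (0)·I) = 4, there are exactly 4 Jordan blocks for λ = 0.
Step 2 — from the minimal polynomial, the factor (x − 0)^3 tells us the largest block for λ = 0 has size 3.
Step 3 — with total size 6, 4 blocks, and largest block 3, the block sizes (in nonincreasing order) are [3, 1, 1, 1].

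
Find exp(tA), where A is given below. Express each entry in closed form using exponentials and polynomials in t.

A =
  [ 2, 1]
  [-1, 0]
e^{tA} =
  [t*exp(t) + exp(t), t*exp(t)]
  [-t*exp(t), -t*exp(t) + exp(t)]

Strategy: write A = P · J · P⁻¹ where J is a Jordan canonical form, so e^{tA} = P · e^{tJ} · P⁻¹, and e^{tJ} can be computed block-by-block.

A has Jordan form
J =
  [1, 1]
  [0, 1]
(up to reordering of blocks).

Per-block formulas:
  For a 2×2 Jordan block J_2(1): exp(t · J_2(1)) = e^(1t)·(I + t·N), where N is the 2×2 nilpotent shift.

After assembling e^{tJ} and conjugating by P, we get:

e^{tA} =
  [t*exp(t) + exp(t), t*exp(t)]
  [-t*exp(t), -t*exp(t) + exp(t)]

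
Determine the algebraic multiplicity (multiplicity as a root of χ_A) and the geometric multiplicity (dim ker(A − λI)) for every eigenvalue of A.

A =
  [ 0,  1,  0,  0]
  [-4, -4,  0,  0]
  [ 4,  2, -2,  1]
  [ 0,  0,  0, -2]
λ = -2: alg = 4, geom = 2

Step 1 — factor the characteristic polynomial to read off the algebraic multiplicities:
  χ_A(x) = (x + 2)^4

Step 2 — compute geometric multiplicities via the rank-nullity identity g(λ) = n − rank(A − λI):
  rank(A − (-2)·I) = 2, so dim ker(A − (-2)·I) = n − 2 = 2

Summary:
  λ = -2: algebraic multiplicity = 4, geometric multiplicity = 2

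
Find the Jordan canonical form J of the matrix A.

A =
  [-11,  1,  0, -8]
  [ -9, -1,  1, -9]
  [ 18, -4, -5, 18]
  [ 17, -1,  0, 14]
J_3(-3) ⊕ J_1(6)

The characteristic polynomial is
  det(x·I − A) = x^4 + 3*x^3 - 27*x^2 - 135*x - 162 = (x - 6)*(x + 3)^3

Eigenvalues and multiplicities (the geometric multiplicity of λ is n − rank(A − λI), which equals the number of Jordan blocks for λ):
  λ = -3: algebraic multiplicity = 3, geometric multiplicity = 1
  λ = 6: algebraic multiplicity = 1, geometric multiplicity = 1

Determining the block sizes for each eigenvalue:
  λ = -3: one block (gm = 1), so the single block has size am = 3 → block sizes [3]
  λ = 6: one block (gm = 1), so the single block has size am = 1 → block sizes [1]

Assembling the blocks gives a Jordan form
J =
  [-3,  1,  0, 0]
  [ 0, -3,  1, 0]
  [ 0,  0, -3, 0]
  [ 0,  0,  0, 6]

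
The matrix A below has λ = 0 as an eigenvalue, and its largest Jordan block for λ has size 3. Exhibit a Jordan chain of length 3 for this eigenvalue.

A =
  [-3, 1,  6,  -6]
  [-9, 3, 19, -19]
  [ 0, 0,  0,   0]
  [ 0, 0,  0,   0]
A Jordan chain for λ = 0 of length 3:
v_1 = (1, 3, 0, 0)ᵀ
v_2 = (6, 19, 0, 0)ᵀ
v_3 = (0, 0, 1, 0)ᵀ

Let N = A − (0)·I. We want v_3 with N^3 v_3 = 0 but N^2 v_3 ≠ 0; then v_{j-1} := N · v_j for j = 3, …, 2.

Pick v_3 = (0, 0, 1, 0)ᵀ.
Then v_2 = N · v_3 = (6, 19, 0, 0)ᵀ.
Then v_1 = N · v_2 = (1, 3, 0, 0)ᵀ.

Sanity check: (A − (0)·I) v_1 = (0, 0, 0, 0)ᵀ = 0. ✓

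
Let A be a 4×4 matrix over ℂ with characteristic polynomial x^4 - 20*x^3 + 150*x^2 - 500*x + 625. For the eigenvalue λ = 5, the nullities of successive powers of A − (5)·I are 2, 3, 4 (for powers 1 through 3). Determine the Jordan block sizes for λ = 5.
Block sizes for λ = 5: [3, 1]

From the dimensions of kernels of powers, the number of Jordan blocks of size at least j is d_j − d_{j−1} where d_j = dim ker(N^j) (with d_0 = 0). Computing the differences gives [2, 1, 1].
The number of blocks of size exactly k is (#blocks of size ≥ k) − (#blocks of size ≥ k + 1), so the partition is: 1 block(s) of size 1, 1 block(s) of size 3.
In nonincreasing order the block sizes are [3, 1].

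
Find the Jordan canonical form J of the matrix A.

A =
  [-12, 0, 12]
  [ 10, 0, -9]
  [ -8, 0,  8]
J_1(-4) ⊕ J_2(0)

The characteristic polynomial is
  det(x·I − A) = x^3 + 4*x^2 = x^2*(x + 4)

Eigenvalues and multiplicities (the geometric multiplicity of λ is n − rank(A − λI), which equals the number of Jordan blocks for λ):
  λ = -4: algebraic multiplicity = 1, geometric multiplicity = 1
  λ = 0: algebraic multiplicity = 2, geometric multiplicity = 1

Determining the block sizes for each eigenvalue:
  λ = -4: one block (gm = 1), so the single block has size am = 1 → block sizes [1]
  λ = 0: one block (gm = 1), so the single block has size am = 2 → block sizes [2]

Assembling the blocks gives a Jordan form
J =
  [-4, 0, 0]
  [ 0, 0, 1]
  [ 0, 0, 0]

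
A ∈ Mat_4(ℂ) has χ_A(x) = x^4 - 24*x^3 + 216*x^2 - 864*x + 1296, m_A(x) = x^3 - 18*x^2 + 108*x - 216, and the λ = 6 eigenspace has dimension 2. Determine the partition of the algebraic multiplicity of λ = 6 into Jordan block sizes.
Block sizes for λ = 6: [3, 1]

Step 1 — from the characteristic polynomial, algebraic multiplicity of λ = 6 is 4. From dim ker(A − (6)·I) = 2, there are exactly 2 Jordan blocks for λ = 6.
Step 2 — from the minimal polynomial, the factor (x − 6)^3 tells us the largest block for λ = 6 has size 3.
Step 3 — with total size 4, 2 blocks, and largest block 3, the block sizes (in nonincreasing order) are [3, 1].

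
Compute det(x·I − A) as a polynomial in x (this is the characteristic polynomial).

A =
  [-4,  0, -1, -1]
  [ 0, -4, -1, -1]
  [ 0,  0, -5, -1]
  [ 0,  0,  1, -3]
x^4 + 16*x^3 + 96*x^2 + 256*x + 256

Expanding det(x·I − A) (e.g. by cofactor expansion or by noting that A is similar to its Jordan form J, which has the same characteristic polynomial as A) gives
  χ_A(x) = x^4 + 16*x^3 + 96*x^2 + 256*x + 256
which factors as (x + 4)^4. The eigenvalues (with algebraic multiplicities) are λ = -4 with multiplicity 4.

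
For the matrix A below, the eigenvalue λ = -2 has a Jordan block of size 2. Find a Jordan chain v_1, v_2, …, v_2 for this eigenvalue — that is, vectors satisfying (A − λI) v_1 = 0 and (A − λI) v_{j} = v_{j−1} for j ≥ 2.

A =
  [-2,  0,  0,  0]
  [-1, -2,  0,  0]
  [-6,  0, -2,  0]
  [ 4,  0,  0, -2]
A Jordan chain for λ = -2 of length 2:
v_1 = (0, -1, -6, 4)ᵀ
v_2 = (1, 0, 0, 0)ᵀ

Let N = A − (-2)·I. We want v_2 with N^2 v_2 = 0 but N^1 v_2 ≠ 0; then v_{j-1} := N · v_j for j = 2, …, 2.

Pick v_2 = (1, 0, 0, 0)ᵀ.
Then v_1 = N · v_2 = (0, -1, -6, 4)ᵀ.

Sanity check: (A − (-2)·I) v_1 = (0, 0, 0, 0)ᵀ = 0. ✓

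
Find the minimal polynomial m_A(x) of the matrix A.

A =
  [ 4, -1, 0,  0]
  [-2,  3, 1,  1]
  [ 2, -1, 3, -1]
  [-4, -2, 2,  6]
x^3 - 12*x^2 + 48*x - 64

The characteristic polynomial is χ_A(x) = (x - 4)^4, so the eigenvalues are known. The minimal polynomial is
  m_A(x) = Π_λ (x − λ)^{k_λ}
where k_λ is the size of the *largest* Jordan block for λ (equivalently, the smallest k with (A − λI)^k v = 0 for every generalised eigenvector v of λ).

  λ = 4: largest Jordan block has size 3, contributing (x − 4)^3

So m_A(x) = (x - 4)^3 = x^3 - 12*x^2 + 48*x - 64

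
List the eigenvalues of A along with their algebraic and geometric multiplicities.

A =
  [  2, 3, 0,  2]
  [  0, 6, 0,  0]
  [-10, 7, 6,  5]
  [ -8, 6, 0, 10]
λ = 6: alg = 4, geom = 2

Step 1 — factor the characteristic polynomial to read off the algebraic multiplicities:
  χ_A(x) = (x - 6)^4

Step 2 — compute geometric multiplicities via the rank-nullity identity g(λ) = n − rank(A − λI):
  rank(A − (6)·I) = 2, so dim ker(A − (6)·I) = n − 2 = 2

Summary:
  λ = 6: algebraic multiplicity = 4, geometric multiplicity = 2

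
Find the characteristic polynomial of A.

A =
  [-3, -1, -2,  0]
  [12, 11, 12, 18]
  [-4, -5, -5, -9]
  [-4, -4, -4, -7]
x^4 + 4*x^3 + 6*x^2 + 4*x + 1

Expanding det(x·I − A) (e.g. by cofactor expansion or by noting that A is similar to its Jordan form J, which has the same characteristic polynomial as A) gives
  χ_A(x) = x^4 + 4*x^3 + 6*x^2 + 4*x + 1
which factors as (x + 1)^4. The eigenvalues (with algebraic multiplicities) are λ = -1 with multiplicity 4.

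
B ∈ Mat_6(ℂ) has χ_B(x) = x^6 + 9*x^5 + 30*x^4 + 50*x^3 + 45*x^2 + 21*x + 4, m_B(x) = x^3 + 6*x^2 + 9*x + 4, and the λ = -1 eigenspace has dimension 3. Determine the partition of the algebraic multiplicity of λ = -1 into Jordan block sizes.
Block sizes for λ = -1: [2, 2, 1]

Step 1 — from the characteristic polynomial, algebraic multiplicity of λ = -1 is 5. From dim ker(B − (-1)·I) = 3, there are exactly 3 Jordan blocks for λ = -1.
Step 2 — from the minimal polynomial, the factor (x + 1)^2 tells us the largest block for λ = -1 has size 2.
Step 3 — with total size 5, 3 blocks, and largest block 2, the block sizes (in nonincreasing order) are [2, 2, 1].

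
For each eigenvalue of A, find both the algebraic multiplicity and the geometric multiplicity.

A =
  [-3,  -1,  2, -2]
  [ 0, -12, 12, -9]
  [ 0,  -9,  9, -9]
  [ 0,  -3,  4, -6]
λ = -3: alg = 4, geom = 2

Step 1 — factor the characteristic polynomial to read off the algebraic multiplicities:
  χ_A(x) = (x + 3)^4

Step 2 — compute geometric multiplicities via the rank-nullity identity g(λ) = n − rank(A − λI):
  rank(A − (-3)·I) = 2, so dim ker(A − (-3)·I) = n − 2 = 2

Summary:
  λ = -3: algebraic multiplicity = 4, geometric multiplicity = 2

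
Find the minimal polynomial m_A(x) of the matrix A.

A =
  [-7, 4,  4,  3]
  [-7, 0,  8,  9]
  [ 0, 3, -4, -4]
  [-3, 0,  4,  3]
x^3 + 6*x^2 + 12*x + 8

The characteristic polynomial is χ_A(x) = (x + 2)^4, so the eigenvalues are known. The minimal polynomial is
  m_A(x) = Π_λ (x − λ)^{k_λ}
where k_λ is the size of the *largest* Jordan block for λ (equivalently, the smallest k with (A − λI)^k v = 0 for every generalised eigenvector v of λ).

  λ = -2: largest Jordan block has size 3, contributing (x + 2)^3

So m_A(x) = (x + 2)^3 = x^3 + 6*x^2 + 12*x + 8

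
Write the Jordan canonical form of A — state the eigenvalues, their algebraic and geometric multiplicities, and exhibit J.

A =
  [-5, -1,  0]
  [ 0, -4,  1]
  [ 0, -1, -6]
J_3(-5)

The characteristic polynomial is
  det(x·I − A) = x^3 + 15*x^2 + 75*x + 125 = (x + 5)^3

Eigenvalues and multiplicities (the geometric multiplicity of λ is n − rank(A − λI), which equals the number of Jordan blocks for λ):
  λ = -5: algebraic multiplicity = 3, geometric multiplicity = 1

Determining the block sizes for each eigenvalue:
  λ = -5: one block (gm = 1), so the single block has size am = 3 → block sizes [3]

Assembling the blocks gives a Jordan form
J =
  [-5,  1,  0]
  [ 0, -5,  1]
  [ 0,  0, -5]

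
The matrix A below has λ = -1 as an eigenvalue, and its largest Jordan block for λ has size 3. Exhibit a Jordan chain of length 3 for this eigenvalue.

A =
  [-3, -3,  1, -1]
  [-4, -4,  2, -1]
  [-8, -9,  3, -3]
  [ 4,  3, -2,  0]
A Jordan chain for λ = -1 of length 3:
v_1 = (4, 0, 8, 0)ᵀ
v_2 = (-2, -4, -8, 4)ᵀ
v_3 = (1, 0, 0, 0)ᵀ

Let N = A − (-1)·I. We want v_3 with N^3 v_3 = 0 but N^2 v_3 ≠ 0; then v_{j-1} := N · v_j for j = 3, …, 2.

Pick v_3 = (1, 0, 0, 0)ᵀ.
Then v_2 = N · v_3 = (-2, -4, -8, 4)ᵀ.
Then v_1 = N · v_2 = (4, 0, 8, 0)ᵀ.

Sanity check: (A − (-1)·I) v_1 = (0, 0, 0, 0)ᵀ = 0. ✓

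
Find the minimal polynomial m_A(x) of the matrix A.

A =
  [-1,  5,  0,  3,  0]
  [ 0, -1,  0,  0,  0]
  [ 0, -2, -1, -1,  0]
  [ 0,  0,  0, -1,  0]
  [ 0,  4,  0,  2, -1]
x^2 + 2*x + 1

The characteristic polynomial is χ_A(x) = (x + 1)^5, so the eigenvalues are known. The minimal polynomial is
  m_A(x) = Π_λ (x − λ)^{k_λ}
where k_λ is the size of the *largest* Jordan block for λ (equivalently, the smallest k with (A − λI)^k v = 0 for every generalised eigenvector v of λ).

  λ = -1: largest Jordan block has size 2, contributing (x + 1)^2

So m_A(x) = (x + 1)^2 = x^2 + 2*x + 1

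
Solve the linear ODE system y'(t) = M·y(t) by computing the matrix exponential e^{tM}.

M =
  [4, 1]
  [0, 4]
e^{tM} =
  [exp(4*t), t*exp(4*t)]
  [0, exp(4*t)]

Strategy: write M = P · J · P⁻¹ where J is a Jordan canonical form, so e^{tM} = P · e^{tJ} · P⁻¹, and e^{tJ} can be computed block-by-block.

M has Jordan form
J =
  [4, 1]
  [0, 4]
(up to reordering of blocks).

Per-block formulas:
  For a 2×2 Jordan block J_2(4): exp(t · J_2(4)) = e^(4t)·(I + t·N), where N is the 2×2 nilpotent shift.

After assembling e^{tJ} and conjugating by P, we get:

e^{tM} =
  [exp(4*t), t*exp(4*t)]
  [0, exp(4*t)]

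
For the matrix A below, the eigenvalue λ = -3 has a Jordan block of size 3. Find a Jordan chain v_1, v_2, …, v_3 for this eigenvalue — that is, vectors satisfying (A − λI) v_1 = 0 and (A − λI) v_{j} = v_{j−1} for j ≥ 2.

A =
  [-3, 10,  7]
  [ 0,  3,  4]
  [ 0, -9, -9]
A Jordan chain for λ = -3 of length 3:
v_1 = (-3, 0, 0)ᵀ
v_2 = (10, 6, -9)ᵀ
v_3 = (0, 1, 0)ᵀ

Let N = A − (-3)·I. We want v_3 with N^3 v_3 = 0 but N^2 v_3 ≠ 0; then v_{j-1} := N · v_j for j = 3, …, 2.

Pick v_3 = (0, 1, 0)ᵀ.
Then v_2 = N · v_3 = (10, 6, -9)ᵀ.
Then v_1 = N · v_2 = (-3, 0, 0)ᵀ.

Sanity check: (A − (-3)·I) v_1 = (0, 0, 0)ᵀ = 0. ✓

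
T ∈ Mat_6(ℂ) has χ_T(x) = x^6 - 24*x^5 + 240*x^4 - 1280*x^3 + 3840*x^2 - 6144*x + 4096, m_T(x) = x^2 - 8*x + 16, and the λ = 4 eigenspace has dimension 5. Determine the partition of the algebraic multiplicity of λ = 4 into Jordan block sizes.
Block sizes for λ = 4: [2, 1, 1, 1, 1]

Step 1 — from the characteristic polynomial, algebraic multiplicity of λ = 4 is 6. From dim ker(T − (4)·I) = 5, there are exactly 5 Jordan blocks for λ = 4.
Step 2 — from the minimal polynomial, the factor (x − 4)^2 tells us the largest block for λ = 4 has size 2.
Step 3 — with total size 6, 5 blocks, and largest block 2, the block sizes (in nonincreasing order) are [2, 1, 1, 1, 1].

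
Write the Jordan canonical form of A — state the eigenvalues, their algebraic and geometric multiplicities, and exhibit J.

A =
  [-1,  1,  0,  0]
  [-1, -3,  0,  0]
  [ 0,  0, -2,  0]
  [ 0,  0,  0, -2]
J_2(-2) ⊕ J_1(-2) ⊕ J_1(-2)

The characteristic polynomial is
  det(x·I − A) = x^4 + 8*x^3 + 24*x^2 + 32*x + 16 = (x + 2)^4

Eigenvalues and multiplicities (the geometric multiplicity of λ is n − rank(A − λI), which equals the number of Jordan blocks for λ):
  λ = -2: algebraic multiplicity = 4, geometric multiplicity = 3

Determining the block sizes for each eigenvalue:
  λ = -2: 3 blocks summing to 4 forces exactly one block of size 2 and the rest size 1 → block sizes [2, 1, 1]

Assembling the blocks gives a Jordan form
J =
  [-2,  1,  0,  0]
  [ 0, -2,  0,  0]
  [ 0,  0, -2,  0]
  [ 0,  0,  0, -2]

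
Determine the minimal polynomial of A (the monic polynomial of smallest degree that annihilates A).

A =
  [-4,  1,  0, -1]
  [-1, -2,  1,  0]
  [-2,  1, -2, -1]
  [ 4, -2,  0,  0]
x^3 + 6*x^2 + 12*x + 8

The characteristic polynomial is χ_A(x) = (x + 2)^4, so the eigenvalues are known. The minimal polynomial is
  m_A(x) = Π_λ (x − λ)^{k_λ}
where k_λ is the size of the *largest* Jordan block for λ (equivalently, the smallest k with (A − λI)^k v = 0 for every generalised eigenvector v of λ).

  λ = -2: largest Jordan block has size 3, contributing (x + 2)^3

So m_A(x) = (x + 2)^3 = x^3 + 6*x^2 + 12*x + 8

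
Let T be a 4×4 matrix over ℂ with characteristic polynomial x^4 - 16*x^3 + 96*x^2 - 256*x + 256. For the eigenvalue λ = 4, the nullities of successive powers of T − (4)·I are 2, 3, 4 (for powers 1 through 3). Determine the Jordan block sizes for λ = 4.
Block sizes for λ = 4: [3, 1]

From the dimensions of kernels of powers, the number of Jordan blocks of size at least j is d_j − d_{j−1} where d_j = dim ker(N^j) (with d_0 = 0). Computing the differences gives [2, 1, 1].
The number of blocks of size exactly k is (#blocks of size ≥ k) − (#blocks of size ≥ k + 1), so the partition is: 1 block(s) of size 1, 1 block(s) of size 3.
In nonincreasing order the block sizes are [3, 1].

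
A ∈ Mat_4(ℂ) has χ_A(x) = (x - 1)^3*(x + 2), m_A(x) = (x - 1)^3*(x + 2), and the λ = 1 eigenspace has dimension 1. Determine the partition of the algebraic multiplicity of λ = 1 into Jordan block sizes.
Block sizes for λ = 1: [3]

Step 1 — from the characteristic polynomial, algebraic multiplicity of λ = 1 is 3. From dim ker(A − (1)·I) = 1, there are exactly 1 Jordan blocks for λ = 1.
Step 2 — from the minimal polynomial, the factor (x − 1)^3 tells us the largest block for λ = 1 has size 3.
Step 3 — with total size 3, 1 blocks, and largest block 3, the block sizes (in nonincreasing order) are [3].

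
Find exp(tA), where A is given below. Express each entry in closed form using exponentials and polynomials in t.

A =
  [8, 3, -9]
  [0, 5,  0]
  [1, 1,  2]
e^{tA} =
  [3*t*exp(5*t) + exp(5*t), 3*t*exp(5*t), -9*t*exp(5*t)]
  [0, exp(5*t), 0]
  [t*exp(5*t), t*exp(5*t), -3*t*exp(5*t) + exp(5*t)]

Strategy: write A = P · J · P⁻¹ where J is a Jordan canonical form, so e^{tA} = P · e^{tJ} · P⁻¹, and e^{tJ} can be computed block-by-block.

A has Jordan form
J =
  [5, 1, 0]
  [0, 5, 0]
  [0, 0, 5]
(up to reordering of blocks).

Per-block formulas:
  For a 1×1 block at λ = 5: exp(t · [5]) = [e^(5t)].
  For a 2×2 Jordan block J_2(5): exp(t · J_2(5)) = e^(5t)·(I + t·N), where N is the 2×2 nilpotent shift.

After assembling e^{tJ} and conjugating by P, we get:

e^{tA} =
  [3*t*exp(5*t) + exp(5*t), 3*t*exp(5*t), -9*t*exp(5*t)]
  [0, exp(5*t), 0]
  [t*exp(5*t), t*exp(5*t), -3*t*exp(5*t) + exp(5*t)]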